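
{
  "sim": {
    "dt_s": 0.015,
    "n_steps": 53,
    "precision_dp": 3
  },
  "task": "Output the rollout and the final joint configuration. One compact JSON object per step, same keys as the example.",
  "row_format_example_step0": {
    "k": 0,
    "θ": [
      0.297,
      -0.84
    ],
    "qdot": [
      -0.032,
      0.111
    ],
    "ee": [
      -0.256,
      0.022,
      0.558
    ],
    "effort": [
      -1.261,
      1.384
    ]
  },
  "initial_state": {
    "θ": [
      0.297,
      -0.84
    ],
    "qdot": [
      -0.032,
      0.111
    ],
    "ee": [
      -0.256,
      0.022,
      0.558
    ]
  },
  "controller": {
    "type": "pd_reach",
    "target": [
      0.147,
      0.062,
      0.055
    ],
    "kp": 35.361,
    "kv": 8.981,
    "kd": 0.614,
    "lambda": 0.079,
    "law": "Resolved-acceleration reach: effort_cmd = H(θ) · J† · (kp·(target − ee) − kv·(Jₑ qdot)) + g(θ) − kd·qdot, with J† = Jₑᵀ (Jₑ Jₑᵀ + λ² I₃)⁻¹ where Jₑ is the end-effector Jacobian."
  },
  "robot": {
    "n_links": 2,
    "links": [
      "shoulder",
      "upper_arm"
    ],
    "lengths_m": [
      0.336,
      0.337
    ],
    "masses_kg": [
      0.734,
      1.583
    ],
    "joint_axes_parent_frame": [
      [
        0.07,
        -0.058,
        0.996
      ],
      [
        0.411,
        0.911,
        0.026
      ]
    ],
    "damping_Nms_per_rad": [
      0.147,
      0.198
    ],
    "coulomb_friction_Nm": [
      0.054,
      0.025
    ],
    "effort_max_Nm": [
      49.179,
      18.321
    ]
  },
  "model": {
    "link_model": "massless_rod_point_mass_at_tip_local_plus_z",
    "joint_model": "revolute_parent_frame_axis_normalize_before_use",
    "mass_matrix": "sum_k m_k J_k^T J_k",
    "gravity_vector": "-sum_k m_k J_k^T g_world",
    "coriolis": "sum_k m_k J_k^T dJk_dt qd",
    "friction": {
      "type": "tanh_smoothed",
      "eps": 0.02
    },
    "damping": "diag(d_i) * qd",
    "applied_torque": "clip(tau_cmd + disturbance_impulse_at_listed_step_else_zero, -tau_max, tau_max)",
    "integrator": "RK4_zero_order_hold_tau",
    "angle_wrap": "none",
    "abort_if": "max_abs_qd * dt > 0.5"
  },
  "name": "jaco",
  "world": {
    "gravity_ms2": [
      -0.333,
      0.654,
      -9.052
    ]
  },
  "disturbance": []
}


{"k":1,"\u03b8":[0.295,-0.84],"qdot":[-0.174,-0.094],"ee":[-0.256,0.022,0.558],"effort":[-1.015,1.816]}
{"k":2,"\u03b8":[0.292,-0.843],"qdot":[-0.286,-0.257],"ee":[-0.256,0.024,0.558],"effort":[-0.828,2.152]}
{"k":3,"\u03b8":[0.287,-0.847],"qdot":[-0.374,-0.39],"ee":[-0.257,0.025,0.556],"effort":[-0.685,2.418]}
{"k":4,"\u03b8":[0.281,-0.854],"qdot":[-0.443,-0.501],"ee":[-0.258,0.027,0.555],"effort":[-0.577,2.632]}
{"k":5,"\u03b8":[0.274,-0.862],"qdot":[-0.497,-0.593],"ee":[-0.26,0.03,0.553],"effort":[-0.496,2.804]}
{"k":6,"\u03b8":[0.266,-0.872],"qdot":[-0.54,-0.673],"ee":[-0.261,0.033,0.55],"effort":[-0.435,2.945]}
{"k":7,"\u03b8":[0.258,-0.882],"qdot":[-0.574,-0.741],"ee":[-0.263,0.036,0.548],"effort":[-0.389,3.06]}
{"k":8,"\u03b8":[0.249,-0.894],"qdot":[-0.601,-0.802],"ee":[-0.265,0.039,0.545],"effort":[-0.355,3.156]}
{"k":9,"\u03b8":[0.24,-0.906],"qdot":[-0.624,-0.857],"ee":[-0.266,0.042,0.542],"effort":[-0.331,3.237]}
{"k":10,"\u03b8":[0.23,-0.92],"qdot":[-0.642,-0.907],"ee":[-0.268,0.046,0.538],"effort":[-0.313,3.306]}
{"k":11,"\u03b8":[0.22,-0.934],"qdot":[-0.658,-0.954],"ee":[-0.27,0.049,0.535],"effort":[-0.3,3.367]}
{"k":12,"\u03b8":[0.211,-0.948],"qdot":[-0.672,-0.998],"ee":[-0.272,0.053,0.531],"effort":[-0.291,3.42]}
{"k":13,"\u03b8":[0.2,-0.963],"qdot":[-0.684,-1.04],"ee":[-0.274,0.057,0.527],"effort":[-0.284,3.468]}
{"k":14,"\u03b8":[0.19,-0.979],"qdot":[-0.695,-1.081],"ee":[-0.276,0.061,0.522],"effort":[-0.28,3.511]}
{"k":15,"\u03b8":[0.18,-0.996],"qdot":[-0.704,-1.121],"ee":[-0.278,0.066,0.518],"effort":[-0.278,3.551]}
{"k":16,"\u03b8":[0.169,-1.013],"qdot":[-0.713,-1.161],"ee":[-0.28,0.07,0.513],"effort":[-0.276,3.589]}
{"k":17,"\u03b8":[0.158,-1.031],"qdot":[-0.722,-1.2],"ee":[-0.282,0.074,0.508],"effort":[-0.276,3.624]}
{"k":18,"\u03b8":[0.147,-1.049],"qdot":[-0.73,-1.239],"ee":[-0.284,0.079,0.503],"effort":[-0.276,3.658]}
{"k":19,"\u03b8":[0.136,-1.068],"qdot":[-0.738,-1.278],"ee":[-0.285,0.083,0.497],"effort":[-0.276,3.69]}
{"k":20,"\u03b8":[0.125,-1.087],"qdot":[-0.746,-1.316],"ee":[-0.287,0.088,0.492],"effort":[-0.276,3.721]}
{"k":21,"\u03b8":[0.114,-1.107],"qdot":[-0.754,-1.355],"ee":[-0.288,0.093,0.486],"effort":[-0.276,3.751]}
{"k":22,"\u03b8":[0.102,-1.128],"qdot":[-0.761,-1.394],"ee":[-0.29,0.097,0.48],"effort":[-0.276,3.78]}
{"k":23,"\u03b8":[0.091,-1.149],"qdot":[-0.769,-1.433],"ee":[-0.291,0.102,0.473],"effort":[-0.276,3.808]}
{"k":24,"\u03b8":[0.079,-1.171],"qdot":[-0.776,-1.471],"ee":[-0.292,0.107,0.467],"effort":[-0.275,3.835]}
{"k":25,"\u03b8":[0.068,-1.193],"qdot":[-0.784,-1.51],"ee":[-0.293,0.112,0.46],"effort":[-0.274,3.861]}
{"k":26,"\u03b8":[0.056,-1.216],"qdot":[-0.792,-1.549],"ee":[-0.294,0.117,0.453],"effort":[-0.273,3.886]}
{"k":27,"\u03b8":[0.044,-1.24],"qdot":[-0.8,-1.587],"ee":[-0.295,0.122,0.445],"effort":[-0.271,3.911]}
{"k":28,"\u03b8":[0.032,-1.264],"qdot":[-0.808,-1.626],"ee":[-0.295,0.127,0.438],"effort":[-0.268,3.934]}
{"k":29,"\u03b8":[0.02,-1.288],"qdot":[-0.816,-1.664],"ee":[-0.295,0.132,0.43],"effort":[-0.264,3.955]}
{"k":30,"\u03b8":[0.007,-1.314],"qdot":[-0.825,-1.701],"ee":[-0.296,0.138,0.422],"effort":[-0.26,3.976]}
{"k":31,"\u03b8":[-0.005,-1.34],"qdot":[-0.834,-1.738],"ee":[-0.295,0.143,0.413],"effort":[-0.255,3.995]}
{"k":32,"\u03b8":[-0.018,-1.366],"qdot":[-0.843,-1.774],"ee":[-0.295,0.148,0.405],"effort":[-0.249,4.012]}
{"k":33,"\u03b8":[-0.03,-1.393],"qdot":[-0.853,-1.81],"ee":[-0.294,0.153,0.396],"effort":[-0.243,4.028]}
{"k":34,"\u03b8":[-0.043,-1.42],"qdot":[-0.863,-1.844],"ee":[-0.293,0.158,0.387],"effort":[-0.235,4.042]}
{"k":35,"\u03b8":[-0.056,-1.448],"qdot":[-0.874,-1.878],"ee":[-0.292,0.163,0.378],"effort":[-0.226,4.054]}
{"k":36,"\u03b8":[-0.069,-1.476],"qdot":[-0.885,-1.91],"ee":[-0.29,0.167,0.368],"effort":[-0.217,4.064]}
{"k":37,"\u03b8":[-0.083,-1.505],"qdot":[-0.896,-1.941],"ee":[-0.288,0.172,0.359],"effort":[-0.206,4.071]}
{"k":38,"\u03b8":[-0.096,-1.535],"qdot":[-0.908,-1.97],"ee":[-0.286,0.177,0.349],"effort":[-0.195,4.076]}
{"k":39,"\u03b8":[-0.11,-1.564],"qdot":[-0.921,-1.998],"ee":[-0.283,0.181,0.339],"effort":[-0.182,4.079]}
{"k":40,"\u03b8":[-0.124,-1.595],"qdot":[-0.934,-2.023],"ee":[-0.28,0.186,0.329],"effort":[-0.169,4.079]}
{"k":41,"\u03b8":[-0.138,-1.625],"qdot":[-0.948,-2.047],"ee":[-0.277,0.19,0.319],"effort":[-0.154,4.076]}
{"k":42,"\u03b8":[-0.152,-1.656],"qdot":[-0.963,-2.069],"ee":[-0.273,0.194,0.308],"effort":[-0.138,4.07]}
{"k":43,"\u03b8":[-0.167,-1.687],"qdot":[-0.978,-2.088],"ee":[-0.269,0.198,0.298],"effort":[-0.122,4.061]}
{"k":44,"\u03b8":[-0.182,-1.719],"qdot":[-0.995,-2.104],"ee":[-0.265,0.201,0.287],"effort":[-0.104,4.049]}
{"k":45,"\u03b8":[-0.197,-1.75],"qdot":[-1.012,-2.118],"ee":[-0.26,0.204,0.277],"effort":[-0.085,4.034]}
{"k":46,"\u03b8":[-0.212,-1.782],"qdot":[-1.03,-2.13],"ee":[-0.255,0.208,0.266],"effort":[-0.066,4.016]}
{"k":47,"\u03b8":[-0.228,-1.814],"qdot":[-1.048,-2.138],"ee":[-0.25,0.21,0.256],"effort":[-0.046,3.994]}
{"k":48,"\u03b8":[-0.244,-1.846],"qdot":[-1.068,-2.143],"ee":[-0.244,0.213,0.245],"effort":[-0.025,3.968]}
{"k":49,"\u03b8":[-0.26,-1.878],"qdot":[-1.088,-2.145],"ee":[-0.238,0.215,0.235],"effort":[-0.004,3.939]}
{"k":50,"\u03b8":[-0.276,-1.911],"qdot":[-1.11,-2.144],"ee":[-0.232,0.217,0.225],"effort":[0.018,3.907]}
{"k":51,"\u03b8":[-0.293,-1.943],"qdot":[-1.132,-2.14],"ee":[-0.225,0.219,0.214],"effort":[0.04,3.871]}
{"k":52,"\u03b8":[-0.31,-1.975],"qdot":[-1.155,-2.132],"ee":[-0.218,0.22,0.204],"effort":[0.062,3.832]}
{"k":53,"\u03b8":[-0.328,-2.007],"qdot":[-1.178,-2.121],"ee":[-0.211,0.221,0.195]}
{"summary": "final \u03b8 (rad): -0.328 -2.007"}


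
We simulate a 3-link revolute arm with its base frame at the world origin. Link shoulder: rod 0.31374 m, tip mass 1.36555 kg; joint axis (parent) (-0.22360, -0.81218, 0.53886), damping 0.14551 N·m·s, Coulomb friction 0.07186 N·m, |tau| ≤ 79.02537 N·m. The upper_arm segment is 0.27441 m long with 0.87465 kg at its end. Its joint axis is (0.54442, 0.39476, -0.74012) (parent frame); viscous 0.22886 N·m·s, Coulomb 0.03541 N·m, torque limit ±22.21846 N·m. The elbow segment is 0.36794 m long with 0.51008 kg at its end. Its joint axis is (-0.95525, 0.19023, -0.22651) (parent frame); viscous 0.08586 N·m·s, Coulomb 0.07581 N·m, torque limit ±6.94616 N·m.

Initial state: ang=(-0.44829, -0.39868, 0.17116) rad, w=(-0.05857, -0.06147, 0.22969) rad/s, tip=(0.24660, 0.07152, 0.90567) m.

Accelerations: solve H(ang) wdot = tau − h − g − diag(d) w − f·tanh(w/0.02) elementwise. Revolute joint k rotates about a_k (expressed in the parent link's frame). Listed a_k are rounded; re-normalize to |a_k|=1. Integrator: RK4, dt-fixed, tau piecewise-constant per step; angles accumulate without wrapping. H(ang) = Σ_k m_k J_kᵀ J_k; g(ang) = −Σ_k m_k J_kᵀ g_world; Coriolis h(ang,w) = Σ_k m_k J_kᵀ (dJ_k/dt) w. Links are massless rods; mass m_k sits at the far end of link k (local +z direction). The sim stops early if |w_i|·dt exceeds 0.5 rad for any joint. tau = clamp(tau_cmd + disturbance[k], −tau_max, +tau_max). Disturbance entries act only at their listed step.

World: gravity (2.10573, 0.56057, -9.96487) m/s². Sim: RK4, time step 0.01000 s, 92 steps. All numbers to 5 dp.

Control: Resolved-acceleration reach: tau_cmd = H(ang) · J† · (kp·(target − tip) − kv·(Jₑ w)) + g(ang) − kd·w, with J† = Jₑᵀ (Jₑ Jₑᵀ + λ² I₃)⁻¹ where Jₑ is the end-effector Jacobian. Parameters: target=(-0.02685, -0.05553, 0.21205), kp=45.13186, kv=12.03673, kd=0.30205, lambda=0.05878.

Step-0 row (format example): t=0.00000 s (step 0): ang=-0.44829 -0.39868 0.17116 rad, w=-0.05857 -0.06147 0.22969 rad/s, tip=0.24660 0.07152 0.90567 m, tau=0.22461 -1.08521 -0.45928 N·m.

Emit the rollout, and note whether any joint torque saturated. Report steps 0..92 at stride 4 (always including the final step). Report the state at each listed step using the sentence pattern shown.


t=0.04000 s (step 4): ang=-0.47729 -0.46071 0.15339 rad, w=-1.26198 -2.62627 -0.79163 rad/s, tip=0.24806 0.07580 0.90274 m, tau=-0.79253 -0.29044 -0.27402 N·m.
t=0.08000 s (step 8): ang=-0.54690 -0.59830 0.11918 rad, w=-2.21796 -4.20498 -0.82242 rad/s, tip=0.25451 0.08247 0.89419 m, tau=-1.39222 -0.23330 -0.30923 N·m.
t=0.12000 s (step 12): ang=-0.65414 -0.79156 0.09642 rad, w=-3.12383 -5.34895 -0.19066 rad/s, tip=0.26728 0.09063 0.87703 m, tau=-0.73384 -0.55373 -0.35913 N·m.
t=0.16000 s (step 16): ang=-0.79504 -1.01779 0.11102 rad, w=-3.89125 -5.83593 0.99957 rad/s, tip=0.28382 0.09834 0.84922 m, tau=0.61918 -1.20750 -0.34160 N·m.
t=0.20000 s (step 20): ang=-0.96236 -1.24841 0.18032 rad, w=-4.42778 -5.58347 2.46110 rad/s, tip=0.29970 0.10236 0.81017 m, tau=3.08062 -2.24687 -0.33809 N·m.
t=0.24000 s (step 24): ang=-1.14443 -1.45785 0.30259 rad, w=-4.61311 -4.83940 3.54674 rad/s, tip=0.31106 0.09984 0.76111 m, tau=6.53688 -3.44597 -0.32806 N·m.
t=0.28000 s (step 28): ang=-1.32650 -1.63428 0.45436 rad, w=-4.44554 -3.99614 3.93568 rad/s, tip=0.31597 0.08990 0.70621 m, tau=9.29854 -4.29504 -0.33123 N·m.
t=0.32000 s (step 32): ang=-1.49724 -1.77953 0.61074 rad, w=-4.07213 -3.29843 3.83073 rad/s, tip=0.31418 0.07461 0.65067 m, tau=10.57639 -4.61241 -0.39349 N·m.
t=0.36000 s (step 36): ang=-1.65128 -1.90055 0.75814 rad, w=-3.62540 -2.78043 3.52409 rad/s, tip=0.30626 0.05706 0.59824 m, tau=10.70741 -4.54367 -0.51922 N·m.
t=0.40000 s (step 40): ang=-1.78725 -2.00380 0.89213 rad, w=-3.17578 -2.40171 3.17610 rad/s, tip=0.29324 0.03968 0.55076 m, tau=10.21509 -4.27711 -0.68184 N·m.
t=0.44000 s (step 44): ang=-1.90572 -2.09394 1.01244 rad, w=-2.75295 -2.11830 2.84458 rad/s, tip=0.27631 0.02386 0.50871 m, tau=9.46213 -3.93993 -0.85246 N·m.
t=0.48000 s (step 48): ang=-2.00801 -2.17410 1.12007 rad, w=-2.36720 -1.89778 2.54252 rad/s, tip=0.25673 0.01013 0.47192 m, tau=8.64818 -3.60043 -1.01154 N·m.
t=0.52000 s (step 52): ang=-2.09566 -2.24631 1.21620 rad, w=-2.02052 -1.71834 2.26876 rad/s, tip=0.23564 -0.00146 0.43995 m, tau=7.86968 -3.28948 -1.14938 N·m.
t=0.56000 s (step 56): ang=-2.17019 -2.31192 1.30188 rad, w=-1.71152 -1.56578 2.01961 rad/s, tip=0.21398 -0.01108 0.41222 m, tau=7.16683 -3.01755 -1.26326 N·m.
t=0.60000 s (step 60): ang=-2.23308 -2.37181 1.37804 rad, w=-1.43758 -1.43095 1.79216 rad/s, tip=0.19250 -0.01900 0.38822 m, tau=6.55142 -2.78496 -1.35452 N·m.
t=0.64000 s (step 64): ang=-2.28566 -2.42655 1.44551 rad, w=-1.19574 -1.30813 1.58468 rad/s, tip=0.17176 -0.02552 0.36743 m, tau=6.02184 -2.58767 -1.42636 N·m.
t=0.68000 s (step 68): ang=-2.32916 -2.47657 1.50506 rad, w=-0.98302 -1.19392 1.39615 rad/s, tip=0.15210 -0.03088 0.34941 m, tau=5.57085 -2.42015 -1.48250 N·m.
t=0.72000 s (step 72): ang=-2.36468 -2.52215 1.55743 rad, w=-0.79660 -1.08642 1.22586 rad/s, tip=0.13376 -0.03530 0.33378 m, tau=5.18925 -2.27694 -1.52646 N·m.
t=0.76000 s (step 76): ang=-2.39322 -2.56355 1.60335 rad, w=-0.63389 -0.98474 1.07309 rad/s, tip=0.11685 -0.03896 0.32020 m, tau=4.86774 -2.15319 -1.56119 N·m.
t=0.80000 s (step 80): ang=-2.41569 -2.60100 1.64350 rad, w=-0.49251 -0.88860 0.93697 rad/s, tip=0.10139 -0.04199 0.30839 m, tau=4.59769 -2.04493 -1.58906 N·m.
t=0.84000 s (step 84): ang=-2.43290 -2.63471 1.67851 rad, w=-0.37033 -0.79801 0.81646 rad/s, tip=0.08735 -0.04451 0.29810 m, tau=4.37141 -1.94905 -1.61185 N·m.
t=0.88000 s (step 88): ang=-2.44556 -2.66491 1.70900 rad, w=-0.26546 -0.71317 0.71038 rad/s, tip=0.07468 -0.04661 0.28912 m, tau=4.18222 -1.86317 -1.63084 N·m.
t=0.92000 s (step 92): ang=-2.45435 -2.69184 1.73552 rad, w=-0.17617 -0.63427 0.61745 rad/s, tip=0.06328 -0.04835 0.28127 m.
any joint saturated: no


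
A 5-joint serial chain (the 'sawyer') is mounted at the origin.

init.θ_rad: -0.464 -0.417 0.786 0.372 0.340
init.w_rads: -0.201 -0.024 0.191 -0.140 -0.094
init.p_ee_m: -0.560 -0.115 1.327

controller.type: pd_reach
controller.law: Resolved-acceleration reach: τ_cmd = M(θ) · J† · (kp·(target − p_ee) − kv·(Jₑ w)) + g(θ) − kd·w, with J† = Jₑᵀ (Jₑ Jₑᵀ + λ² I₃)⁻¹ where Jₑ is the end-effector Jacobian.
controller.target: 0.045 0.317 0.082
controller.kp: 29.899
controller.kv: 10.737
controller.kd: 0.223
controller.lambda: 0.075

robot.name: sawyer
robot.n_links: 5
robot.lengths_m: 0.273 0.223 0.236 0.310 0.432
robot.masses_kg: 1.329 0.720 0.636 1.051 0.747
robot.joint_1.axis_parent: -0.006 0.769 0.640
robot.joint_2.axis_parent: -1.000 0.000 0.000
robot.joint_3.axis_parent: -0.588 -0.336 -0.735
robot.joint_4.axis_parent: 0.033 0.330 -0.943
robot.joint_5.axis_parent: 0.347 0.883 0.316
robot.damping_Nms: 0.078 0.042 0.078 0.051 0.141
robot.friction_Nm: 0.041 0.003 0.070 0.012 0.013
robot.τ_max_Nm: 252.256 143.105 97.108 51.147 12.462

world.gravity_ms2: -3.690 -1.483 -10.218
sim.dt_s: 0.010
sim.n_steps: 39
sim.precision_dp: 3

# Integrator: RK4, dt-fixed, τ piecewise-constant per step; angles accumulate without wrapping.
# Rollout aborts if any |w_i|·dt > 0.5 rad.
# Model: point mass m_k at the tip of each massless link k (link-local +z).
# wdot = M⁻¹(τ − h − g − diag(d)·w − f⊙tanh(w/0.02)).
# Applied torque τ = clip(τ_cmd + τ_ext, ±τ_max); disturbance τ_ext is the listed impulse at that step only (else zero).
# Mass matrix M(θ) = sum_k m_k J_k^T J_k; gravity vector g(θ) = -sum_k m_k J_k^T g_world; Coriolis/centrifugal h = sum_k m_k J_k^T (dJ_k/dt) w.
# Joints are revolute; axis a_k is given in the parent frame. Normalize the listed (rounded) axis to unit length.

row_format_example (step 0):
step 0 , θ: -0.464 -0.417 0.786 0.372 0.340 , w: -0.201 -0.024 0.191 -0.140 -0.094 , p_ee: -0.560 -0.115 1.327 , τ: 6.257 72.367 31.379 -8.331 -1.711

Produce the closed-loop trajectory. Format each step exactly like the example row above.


step 1 , θ: -0.467 -0.416 0.794 0.371 0.351 , w: -0.340 0.221 1.444 0.019 2.244 , p_ee: -0.562 -0.113 1.325 , τ: 6.722 69.104 29.612 -7.992 -2.048
step 2 , θ: -0.471 -0.412 0.812 0.373 0.383 , w: -0.473 0.658 2.128 0.297 4.174 , p_ee: -0.562 -0.109 1.322 , τ: 7.476 66.506 28.176 -7.797 -2.136
step 3 , θ: -0.476 -0.402 0.835 0.377 0.433 , w: -0.594 1.273 2.299 0.618 5.793 , p_ee: -0.562 -0.105 1.318 , τ: 8.722 63.053 26.418 -7.549 -2.031
step 4 , θ: -0.483 -0.386 0.857 0.385 0.498 , w: -0.693 2.018 2.051 0.996 7.111 , p_ee: -0.561 -0.099 1.312 , τ: 10.396 57.772 23.923 -7.139 -1.768
step 5 , θ: -0.490 -0.362 0.875 0.397 0.574 , w: -0.766 2.823 1.498 1.441 8.103 , p_ee: -0.558 -0.092 1.304 , τ: 12.212 50.641 20.681 -6.563 -1.394
step 6 , θ: -0.498 -0.330 0.886 0.414 0.658 , w: -0.815 3.610 0.764 1.930 8.756 , p_ee: -0.554 -0.083 1.295 , τ: 13.856 42.375 16.991 -5.886 -0.967
step 7 , θ: -0.506 -0.290 0.890 0.435 0.748 , w: -0.849 4.306 -0.020 2.413 9.097 , p_ee: -0.549 -0.073 1.283 , τ: 15.149 33.874 13.218 -5.188 -0.543
step 8 , θ: -0.515 -0.244 0.886 0.461 0.839 , w: -0.877 4.846 -0.711 2.812 9.192 , p_ee: -0.543 -0.061 1.269 , τ: 16.085 25.806 9.621 -4.519 -0.173
step 9 , θ: -0.524 -0.194 0.876 0.491 0.931 , w: -0.910 5.241 -1.305 3.119 9.093 , p_ee: -0.536 -0.049 1.253 , τ: 16.668 18.615 6.403 -3.920 0.120
step 10 , θ: -0.533 -0.140 0.861 0.523 1.021 , w: -0.953 5.490 -1.761 3.307 8.867 , p_ee: -0.528 -0.035 1.236 , τ: 16.972 12.434 3.617 -3.398 0.323
step 11 , θ: -0.543 -0.085 0.841 0.556 1.108 , w: -1.008 5.605 -2.068 3.368 8.572 , p_ee: -0.518 -0.020 1.218 , τ: 17.073 7.250 1.262 -2.949 0.438
step 12 , θ: -0.553 -0.029 0.820 0.590 1.192 , w: -1.074 5.607 -2.235 3.311 8.246 , p_ee: -0.508 -0.005 1.198 , τ: 17.026 2.980 -0.696 -2.564 0.474
step 13 , θ: -0.564 0.027 0.797 0.622 1.273 , w: -1.149 5.520 -2.284 3.155 7.917 , p_ee: -0.498 0.011 1.177 , τ: 16.873 -0.487 -2.296 -2.236 0.445
step 14 , θ: -0.576 0.082 0.774 0.653 1.350 , w: -1.230 5.368 -2.243 2.928 7.599 , p_ee: -0.486 0.028 1.156 , τ: 16.643 -3.263 -3.584 -1.959 0.366
step 15 , θ: -0.589 0.134 0.752 0.681 1.425 , w: -1.316 5.172 -2.137 2.653 7.297 , p_ee: -0.475 0.044 1.134 , τ: 16.356 -5.455 -4.603 -1.727 0.251
step 16 , θ: -0.603 0.185 0.731 0.706 1.496 , w: -1.405 4.950 -1.991 2.353 7.015 , p_ee: -0.463 0.060 1.112 , τ: 16.026 -7.159 -5.393 -1.532 0.113
step 17 , θ: -0.617 0.233 0.712 0.728 1.565 , w: -1.497 4.714 -1.823 2.045 6.752 , p_ee: -0.451 0.076 1.090 , τ: 15.667 -8.458 -5.991 -1.369 -0.038
step 18 , θ: -0.633 0.279 0.695 0.747 1.631 , w: -1.593 4.473 -1.646 1.741 6.507 , p_ee: -0.439 0.092 1.068 , τ: 15.287 -9.424 -6.429 -1.234 -0.195
step 19 , θ: -0.649 0.323 0.679 0.763 1.695 , w: -1.691 4.234 -1.469 1.446 6.279 , p_ee: -0.427 0.107 1.046 , τ: 14.895 -10.116 -6.735 -1.121 -0.352
step 20 , θ: -0.666 0.364 0.665 0.776 1.757 , w: -1.793 3.999 -1.296 1.164 6.067 , p_ee: -0.415 0.122 1.024 , τ: 14.498 -10.584 -6.932 -1.026 -0.504
step 21 , θ: -0.685 0.403 0.653 0.786 1.816 , w: -1.899 3.769 -1.130 0.897 5.871 , p_ee: -0.403 0.136 1.002 , τ: 14.099 -10.866 -7.040 -0.946 -0.648
step 22 , θ: -0.704 0.439 0.643 0.794 1.874 , w: -2.008 3.547 -0.971 0.646 5.688 , p_ee: -0.391 0.149 0.980 , τ: 13.705 -10.996 -7.075 -0.876 -0.783
step 23 , θ: -0.725 0.474 0.634 0.799 1.930 , w: -2.120 3.330 -0.819 0.410 5.519 , p_ee: -0.379 0.162 0.959 , τ: 13.317 -10.999 -7.051 -0.816 -0.907
step 24 , θ: -0.747 0.506 0.626 0.802 1.984 , w: -2.234 3.120 -0.674 0.188 5.362 , p_ee: -0.367 0.174 0.938 , τ: 12.937 -10.896 -6.977 -0.762 -1.019
step 25 , θ: -0.770 0.536 0.620 0.803 2.037 , w: -2.350 2.917 -0.536 -0.018 5.217 , p_ee: -0.356 0.186 0.917 , τ: 12.567 -10.704 -6.863 -0.715 -1.118
step 26 , θ: -0.794 0.565 0.615 0.802 2.089 , w: -2.466 2.722 -0.408 -0.204 5.082 , p_ee: -0.345 0.197 0.896 , τ: 12.211 -10.430 -6.712 -0.676 -1.205
step 27 , θ: -0.819 0.591 0.612 0.799 2.139 , w: -2.582 2.532 -0.283 -0.377 4.958 , p_ee: -0.334 0.207 0.876 , τ: 11.865 -10.094 -6.533 -0.639 -1.280
step 28 , θ: -0.846 0.615 0.610 0.794 2.188 , w: -2.696 2.348 -0.161 -0.535 4.844 , p_ee: -0.324 0.216 0.857 , τ: 11.527 -9.702 -6.331 -0.605 -1.341
step 29 , θ: -0.873 0.638 0.609 0.788 2.236 , w: -2.807 2.169 -0.044 -0.678 4.739 , p_ee: -0.314 0.225 0.837 , τ: 11.198 -9.262 -6.107 -0.574 -1.390
step 30 , θ: -0.902 0.659 0.609 0.781 2.283 , w: -2.921 2.012 0.033 -0.790 4.631 , p_ee: -0.304 0.233 0.819 , τ: 10.870 -8.769 -5.849 -0.547 -1.425
step 31 , θ: -0.932 0.678 0.609 0.772 2.328 , w: -3.036 1.877 0.072 -0.874 4.520 , p_ee: -0.294 0.241 0.800 , τ: 10.543 -8.233 -5.563 -0.525 -1.446
step 32 , θ: -0.962 0.696 0.610 0.763 2.373 , w: -3.145 1.740 0.122 -0.951 4.422 , p_ee: -0.285 0.248 0.782 , τ: 10.224 -7.674 -5.273 -0.501 -1.457
step 33 , θ: -0.994 0.713 0.612 0.753 2.417 , w: -3.246 1.605 0.179 -1.018 4.334 , p_ee: -0.276 0.254 0.764 , τ: 9.911 -7.097 -4.979 -0.477 -1.458
step 34 , θ: -1.027 0.728 0.614 0.743 2.460 , w: -3.340 1.473 0.238 -1.071 4.255 , p_ee: -0.267 0.260 0.747 , τ: 9.602 -6.503 -4.682 -0.453 -1.449
step 35 , θ: -1.061 0.743 0.616 0.732 2.502 , w: -3.426 1.347 0.295 -1.108 4.182 , p_ee: -0.258 0.265 0.730 , τ: 9.296 -5.897 -4.381 -0.430 -1.430
step 36 , θ: -1.096 0.755 0.619 0.721 2.544 , w: -3.505 1.228 0.347 -1.129 4.116 , p_ee: -0.250 0.270 0.714 , τ: 8.990 -5.282 -4.078 -0.408 -1.401
step 37 , θ: -1.131 0.767 0.623 0.710 2.584 , w: -3.578 1.117 0.392 -1.132 4.054 , p_ee: -0.242 0.274 0.698 , τ: 8.683 -4.664 -3.776 -0.387 -1.361
step 38 , θ: -1.167 0.778 0.627 0.698 2.625 , w: -3.645 1.014 0.430 -1.120 3.995 , p_ee: -0.234 0.278 0.683 , τ: 8.373 -4.049 -3.475 -0.367 -1.311
step 39 , θ: -1.204 0.787 0.632 0.687 2.664 , w: -3.707 0.920 0.458 -1.093 3.940 , p_ee: -0.227 0.281 0.668


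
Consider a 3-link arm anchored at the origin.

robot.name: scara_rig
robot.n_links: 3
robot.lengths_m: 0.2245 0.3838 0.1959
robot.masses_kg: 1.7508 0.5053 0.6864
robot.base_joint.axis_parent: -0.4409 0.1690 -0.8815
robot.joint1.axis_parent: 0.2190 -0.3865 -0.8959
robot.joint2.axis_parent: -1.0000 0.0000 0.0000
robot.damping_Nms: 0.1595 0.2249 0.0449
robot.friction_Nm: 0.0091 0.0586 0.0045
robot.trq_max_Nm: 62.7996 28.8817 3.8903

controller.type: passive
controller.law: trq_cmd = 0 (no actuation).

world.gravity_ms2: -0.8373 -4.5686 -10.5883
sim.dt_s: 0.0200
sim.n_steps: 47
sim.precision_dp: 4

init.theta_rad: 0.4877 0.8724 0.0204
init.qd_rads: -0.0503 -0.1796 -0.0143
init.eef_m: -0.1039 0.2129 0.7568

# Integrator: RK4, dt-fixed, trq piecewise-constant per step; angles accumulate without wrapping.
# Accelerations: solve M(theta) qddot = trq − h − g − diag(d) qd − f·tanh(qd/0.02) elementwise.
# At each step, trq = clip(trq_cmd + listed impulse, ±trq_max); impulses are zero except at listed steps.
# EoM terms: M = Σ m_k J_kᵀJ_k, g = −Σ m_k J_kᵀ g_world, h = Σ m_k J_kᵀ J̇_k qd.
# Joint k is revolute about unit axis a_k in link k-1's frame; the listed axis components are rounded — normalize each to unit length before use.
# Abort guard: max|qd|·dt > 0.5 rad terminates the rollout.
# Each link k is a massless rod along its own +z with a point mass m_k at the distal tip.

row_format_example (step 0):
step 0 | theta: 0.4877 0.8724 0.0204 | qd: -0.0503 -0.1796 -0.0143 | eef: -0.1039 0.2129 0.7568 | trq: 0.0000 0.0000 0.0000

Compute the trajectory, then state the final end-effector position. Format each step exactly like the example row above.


step 1 | theta: 0.4851 0.8714 0.0218 | qd: -0.1996 0.0615 0.1243 | eef: -0.1043 0.2117 0.7571 | trq: 0.0000 0.0000 0.0000
step 2 | theta: 0.4799 0.8743 0.0245 | qd: -0.3219 0.2200 0.1441 | eef: -0.1060 0.2101 0.7573 | trq: 0.0000 0.0000 0.0000
step 3 | theta: 0.4723 0.8801 0.0274 | qd: -0.4396 0.3643 0.1406 | eef: -0.1090 0.2079 0.7574 | trq: 0.0000 0.0000 0.0000
step 4 | theta: 0.4623 0.8888 0.0300 | qd: -0.5547 0.4994 0.1195 | eef: -0.1132 0.2050 0.7574 | trq: 0.0000 0.0000 0.0000
step 5 | theta: 0.4501 0.9001 0.0321 | qd: -0.6689 0.6286 0.0838 | eef: -0.1187 0.2014 0.7572 | trq: 0.0000 0.0000 0.0000
step 6 | theta: 0.4356 0.9139 0.0333 | qd: -0.7834 0.7547 0.0349 | eef: -0.1255 0.1970 0.7569 | trq: 0.0000 0.0000 0.0000
step 7 | theta: 0.4188 0.9302 0.0334 | qd: -0.9004 0.8822 -0.0202 | eef: -0.1336 0.1918 0.7565 | trq: 0.0000 0.0000 0.0000
step 8 | theta: 0.3995 0.9492 0.0325 | qd: -1.0213 1.0136 -0.0797 | eef: -0.1430 0.1856 0.7558 | trq: 0.0000 0.0000 0.0000
step 9 | theta: 0.3779 0.9708 0.0301 | qd: -1.1439 1.1457 -0.1585 | eef: -0.1537 0.1784 0.7548 | trq: 0.0000 0.0000 0.0000
step 10 | theta: 0.3538 0.9950 0.0260 | qd: -1.2688 1.2795 -0.2594 | eef: -0.1656 0.1702 0.7534 | trq: 0.0000 0.0000 0.0000
step 11 | theta: 0.3271 1.0220 0.0196 | qd: -1.3964 1.4155 -0.3857 | eef: -0.1790 0.1607 0.7516 | trq: 0.0000 0.0000 0.0000
step 12 | theta: 0.2979 1.0517 0.0104 | qd: -1.5273 1.5540 -0.5411 | eef: -0.1936 0.1498 0.7492 | trq: 0.0000 0.0000 0.0000
step 13 | theta: 0.2660 1.0842 -0.0023 | qd: -1.6622 1.6950 -0.7297 | eef: -0.2097 0.1375 0.7459 | trq: 0.0000 0.0000 0.0000
step 14 | theta: 0.2314 1.1195 -0.0191 | qd: -1.8022 1.8386 -0.9555 | eef: -0.2272 0.1236 0.7418 | trq: 0.0000 0.0000 0.0000
step 15 | theta: 0.1939 1.1577 -0.0408 | qd: -1.9486 1.9854 -1.2214 | eef: -0.2460 0.1080 0.7363 | trq: 0.0000 0.0000 0.0000
step 16 | theta: 0.1534 1.1989 -0.0682 | qd: -2.1038 2.1368 -1.5283 | eef: -0.2661 0.0904 0.7294 | trq: 0.0000 0.0000 0.0000
step 17 | theta: 0.1096 1.2433 -0.1022 | qd: -2.2714 2.2961 -1.8742 | eef: -0.2875 0.0709 0.7205 | trq: 0.0000 0.0000 0.0000
step 18 | theta: 0.0624 1.2909 -0.1434 | qd: -2.4566 2.4694 -2.2530 | eef: -0.3098 0.0492 0.7092 | trq: 0.0000 0.0000 0.0000
step 19 | theta: 0.0112 1.3422 -0.1924 | qd: -2.6666 2.6657 -2.6538 | eef: -0.3330 0.0253 0.6952 | trq: 0.0000 0.0000 0.0000
step 20 | theta: -0.0445 1.3977 -0.2496 | qd: -2.9113 2.8982 -3.0618 | eef: -0.3565 -0.0008 0.6777 | trq: 0.0000 0.0000 0.0000
step 21 | theta: -0.1056 1.4585 -0.3148 | qd: -3.2028 3.1821 -3.4604 | eef: -0.3798 -0.0292 0.6563 | trq: 0.0000 0.0000 0.0000
step 22 | theta: -0.1730 1.5255 -0.3879 | qd: -3.5551 3.5339 -3.8360 | eef: -0.4023 -0.0595 0.6305 | trq: 0.0000 0.0000 0.0000
step 23 | theta: -0.2483 1.6003 -0.4681 | qd: -3.9832 3.9670 -4.1839 | eef: -0.4230 -0.0917 0.6000 | trq: 0.0000 0.0000 0.0000
step 24 | theta: -0.3329 1.6848 -0.5551 | qd: -4.5016 4.4877 -4.5144 | eef: -0.4409 -0.1252 0.5645 | trq: 0.0000 0.0000 0.0000
step 25 | theta: -0.4290 1.7804 -0.6488 | qd: -5.1207 5.0862 -4.8588 | eef: -0.4548 -0.1594 0.5241 | trq: 0.0000 0.0000 0.0000
step 26 | theta: -0.5384 1.8884 -0.7499 | qd: -5.8383 5.7184 -5.2714 | eef: -0.4632 -0.1938 0.4792 | trq: 0.0000 0.0000 0.0000
step 27 | theta: -0.6629 2.0086 -0.8605 | qd: -6.6148 6.2625 -5.8187 | eef: -0.4644 -0.2273 0.4310 | trq: 0.0000 0.0000 0.0000
step 28 | theta: -0.8026 2.1366 -0.9837 | qd: -7.3214 6.4439 -6.5157 | eef: -0.4564 -0.2593 0.3813 | trq: 0.0000 0.0000 0.0000
step 29 | theta: -0.9537 2.2611 -1.1209 | qd: -7.7135 5.8472 -7.1656 | eef: -0.4374 -0.2896 0.3325 | trq: 0.0000 0.0000 0.0000
step 30 | theta: -1.1079 2.3642 -1.2667 | qd: -7.6390 4.3476 -7.2925 | eef: -0.4071 -0.3192 0.2870 | trq: 0.0000 0.0000 0.0000
step 31 | theta: -1.2576 2.4327 -1.4065 | qd: -7.3156 2.4981 -6.5376 | eef: -0.3671 -0.3496 0.2456 | trq: 0.0000 0.0000 0.0000
step 32 | theta: -1.4010 2.4662 -1.5224 | qd: -7.0585 0.9296 -4.9228 | eef: -0.3206 -0.3819 0.2075 | trq: 0.0000 0.0000 0.0000
step 33 | theta: -1.5413 2.4737 -1.5988 | qd: -7.0122 -0.0355 -2.6142 | eef: -0.2697 -0.4165 0.1714 | trq: 0.0000 0.0000 0.0000
step 34 | theta: -1.6832 2.4701 -1.6237 | qd: -7.1964 -0.2365 0.1848 | eef: -0.2160 -0.4531 0.1364 | trq: 0.0000 0.0000 0.0000
step 35 | theta: -1.8295 2.4679 -1.5900 | qd: -7.4171 0.0707 3.1941 | eef: -0.1595 -0.4916 0.1023 | trq: 0.0000 0.0000 0.0000
step 36 | theta: -1.9789 2.4744 -1.4963 | qd: -7.5095 0.6213 6.1439 | eef: -0.0989 -0.5314 0.0696 | trq: 0.0000 0.0000 0.0000
step 37 | theta: -2.1285 2.4933 -1.3464 | qd: -7.4004 1.2348 8.7740 | eef: -0.0316 -0.5710 0.0406 | trq: 0.0000 0.0000 0.0000
step 38 | theta: -2.2725 2.5211 -1.1492 | qd: -6.9282 1.4435 10.8415 | eef: 0.0448 -0.6070 0.0179 | trq: 0.0000 0.0000 0.0000
step 39 | theta: -2.4029 2.5457 -0.9174 | qd: -6.0549 0.8899 12.2064 | eef: 0.1309 -0.6340 0.0039 | trq: 0.0000 0.0000 0.0000
step 40 | theta: -2.5133 2.5514 -0.6664 | qd: -5.0142 -0.3547 12.7494 | eef: 0.2241 -0.6459 -0.0005 | trq: 0.0000 0.0000 0.0000
step 41 | theta: -2.6056 2.5317 -0.4141 | qd: -4.2803 -1.6137 12.3066 | eef: 0.3184 -0.6385 0.0044 | trq: 0.0000 0.0000 0.0000
step 42 | theta: -2.6879 2.4897 -0.1808 | qd: -4.0383 -2.4698 10.8859 | eef: 0.4066 -0.6113 0.0160 | trq: 0.0000 0.0000 0.0000
step 43 | theta: -2.7700 2.4372 0.0175 | qd: -4.2257 -2.6666 8.8849 | eef: 0.4834 -0.5681 0.0307 | trq: 0.0000 0.0000 0.0000
step 44 | theta: -2.8577 2.3851 0.1729 | qd: -4.5598 -2.4799 6.6469 | eef: 0.5474 -0.5144 0.0446 | trq: 0.0000 0.0000 0.0000
step 45 | theta: -2.9521 2.3389 0.2829 | qd: -4.8649 -2.1076 4.3632 | eef: 0.5995 -0.4552 0.0553 | trq: 0.0000 0.0000 0.0000
step 46 | theta: -3.0515 2.3010 0.3477 | qd: -5.0542 -1.6795 2.1300 | eef: 0.6419 -0.3936 0.0616 | trq: 0.0000 0.0000 0.0000
step 47 | theta: -3.1532 2.2714 0.3688 | qd: -5.0941 -1.2962 0.0005 | eef: 0.6765 -0.3316 0.0631
final eef position (m): 0.6765 -0.3316 0.0631


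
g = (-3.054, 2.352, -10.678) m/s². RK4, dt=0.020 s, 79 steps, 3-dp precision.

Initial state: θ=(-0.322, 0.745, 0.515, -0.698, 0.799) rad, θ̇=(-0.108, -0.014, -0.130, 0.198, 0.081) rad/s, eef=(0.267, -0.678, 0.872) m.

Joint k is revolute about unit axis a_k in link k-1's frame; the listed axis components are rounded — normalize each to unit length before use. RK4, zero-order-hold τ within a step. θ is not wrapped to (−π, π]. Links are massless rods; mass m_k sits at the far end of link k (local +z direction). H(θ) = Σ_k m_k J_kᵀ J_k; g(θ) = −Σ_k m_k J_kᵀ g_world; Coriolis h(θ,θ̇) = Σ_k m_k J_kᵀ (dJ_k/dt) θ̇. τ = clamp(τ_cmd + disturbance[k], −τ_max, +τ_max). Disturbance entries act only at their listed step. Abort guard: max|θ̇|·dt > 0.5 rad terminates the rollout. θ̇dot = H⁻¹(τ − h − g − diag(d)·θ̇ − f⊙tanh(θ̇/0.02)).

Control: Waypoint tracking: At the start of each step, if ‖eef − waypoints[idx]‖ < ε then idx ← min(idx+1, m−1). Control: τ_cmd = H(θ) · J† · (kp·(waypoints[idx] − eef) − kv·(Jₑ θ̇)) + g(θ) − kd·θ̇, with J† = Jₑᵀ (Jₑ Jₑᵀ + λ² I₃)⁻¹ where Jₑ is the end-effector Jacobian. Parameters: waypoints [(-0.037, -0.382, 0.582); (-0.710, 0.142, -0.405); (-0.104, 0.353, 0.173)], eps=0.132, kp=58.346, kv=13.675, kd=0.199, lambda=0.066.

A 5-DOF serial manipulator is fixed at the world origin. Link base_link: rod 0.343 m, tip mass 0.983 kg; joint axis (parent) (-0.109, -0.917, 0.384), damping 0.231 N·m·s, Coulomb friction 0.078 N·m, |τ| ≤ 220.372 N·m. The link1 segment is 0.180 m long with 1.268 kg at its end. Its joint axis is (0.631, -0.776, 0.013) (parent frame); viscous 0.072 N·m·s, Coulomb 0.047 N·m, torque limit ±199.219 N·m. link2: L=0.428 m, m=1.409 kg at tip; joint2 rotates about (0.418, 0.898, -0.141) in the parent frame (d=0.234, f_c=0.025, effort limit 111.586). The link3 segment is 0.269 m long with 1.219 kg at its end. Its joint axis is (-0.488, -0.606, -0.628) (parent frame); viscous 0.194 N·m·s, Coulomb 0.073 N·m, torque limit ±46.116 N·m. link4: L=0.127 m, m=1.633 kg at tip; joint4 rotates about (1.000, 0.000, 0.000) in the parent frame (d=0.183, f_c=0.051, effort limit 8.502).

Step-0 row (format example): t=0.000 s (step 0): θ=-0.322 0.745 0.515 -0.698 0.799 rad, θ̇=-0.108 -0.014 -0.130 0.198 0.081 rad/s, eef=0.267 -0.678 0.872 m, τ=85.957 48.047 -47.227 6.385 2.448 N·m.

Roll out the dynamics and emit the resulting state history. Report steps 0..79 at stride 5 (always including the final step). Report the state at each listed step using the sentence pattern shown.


t=0.100 s (step 5): θ=-0.087 0.820 0.611 -0.907 0.954 rad, θ̇=3.685 1.421 1.711 -2.784 1.997 rad/s, eef=0.202 -0.622 0.830 m, τ=-3.999 -7.372 -1.573 1.517 -1.522 N·m.
t=0.200 s (step 10): θ=0.274 1.011 0.790 -1.147 1.115 rad, θ̇=3.247 2.315 1.685 -1.990 1.127 rad/s, eef=0.096 -0.528 0.771 m, τ=-29.660 -16.628 14.177 1.687 -2.643 N·m.
t=0.300 s (step 15): θ=0.538 1.270 0.937 -1.309 1.189 rad, θ̇=1.996 2.799 1.256 -1.318 0.452 rad/s, eef=0.009 -0.462 0.719 m, τ=-28.854 -15.463 16.255 2.982 -2.823 N·m.
t=0.400 s (step 20): θ=0.735 1.720 1.084 -1.498 1.281 rad, θ̇=3.648 10.659 2.648 -4.321 3.629 rad/s, eef=-0.073 -0.414 0.642 m, τ=-5.047 23.188 14.426 -8.163 4.255 N·m.
t=0.500 s (step 25): θ=0.968 3.159 1.559 -2.377 0.770 rad, θ̇=-1.580 17.677 11.096 -8.587 -13.163 rad/s, eef=-0.280 -0.418 0.309 m, τ=-12.673 -37.934 66.344 23.698 3.609 N·m.
t=0.600 s (step 30): θ=0.733 4.977 2.645 -1.951 0.341 rad, θ̇=-2.371 11.227 7.931 5.492 -3.803 rad/s, eef=-0.377 -0.281 -0.004 m, τ=-28.012 -12.807 -25.316 4.960 1.497 N·m.
t=0.700 s (step 35): θ=0.599 5.840 3.291 -1.418 0.113 rad, θ̇=-0.373 6.663 5.369 4.545 -1.129 rad/s, eef=-0.505 -0.099 -0.170 m, τ=-20.400 -13.911 -15.884 3.003 1.083 N·m.
t=0.800 s (step 40): θ=0.625 6.386 3.742 -1.125 0.014 rad, θ̇=0.666 4.628 3.698 1.280 -1.056 rad/s, eef=-0.582 0.026 -0.258 m, τ=-20.952 -10.792 -5.328 -1.019 1.551 N·m.
t=0.900 s (step 45): θ=0.695 6.833 4.055 -1.119 -0.106 rad, θ̇=0.568 4.532 2.702 -0.833 -1.316 rad/s, eef=-0.635 0.083 -0.309 m, τ=-24.402 -6.150 -2.783 -3.552 0.996 N·m.
t=1.000 s (step 50): θ=0.621 6.958 3.976 -1.239 -0.060 rad, θ̇=-2.257 -1.967 -4.030 -1.443 0.747 rad/s, eef=-0.588 0.144 -0.275 m, τ=-41.739 -4.830 -15.452 -6.311 0.791 N·m.
t=1.100 s (step 55): θ=0.274 6.801 3.584 -1.412 -0.068 rad, θ̇=-4.259 -0.841 -3.261 -2.002 -0.152 rad/s, eef=-0.425 0.236 -0.139 m, τ=-12.740 -7.710 5.270 -3.867 1.580 N·m.
t=1.200 s (step 60): θ=-0.138 6.757 3.353 -1.625 -0.059 rad, θ̇=-3.725 -0.245 -1.412 -2.030 0.282 rad/s, eef=-0.285 0.291 -0.009 m, τ=-0.894 -7.533 9.154 -2.155 1.404 N·m.
t=1.300 s (step 65): θ=-0.447 6.737 3.277 -1.780 -0.030 rad, θ̇=-2.453 -0.157 -0.255 -1.014 0.208 rad/s, eef=-0.191 0.320 0.077 m, τ=1.476 -6.523 10.589 -2.538 1.557 N·m.
t=1.400 s (step 70): θ=-0.639 6.726 3.276 -1.836 -0.021 rad, θ̇=-1.452 -0.058 0.129 -0.182 0.008 rad/s, eef=-0.139 0.334 0.125 m, τ=0.850 -6.210 12.068 -3.370 1.826 N·m.
t=1.500 s (step 75): θ=-0.748 6.724 3.292 -1.836 -0.023 rad, θ̇=-0.773 0.001 0.156 0.080 -0.024 rad/s, eef=-0.115 0.341 0.151 m, τ=0.137 -6.571 13.779 -3.848 2.005 N·m.
t=1.580 s (step 79): θ=-0.794 6.725 3.303 -1.830 -0.024 rad, θ̇=-0.393 0.019 0.117 0.075 -0.012 rad/s, eef=-0.105 0.344 0.163 m.


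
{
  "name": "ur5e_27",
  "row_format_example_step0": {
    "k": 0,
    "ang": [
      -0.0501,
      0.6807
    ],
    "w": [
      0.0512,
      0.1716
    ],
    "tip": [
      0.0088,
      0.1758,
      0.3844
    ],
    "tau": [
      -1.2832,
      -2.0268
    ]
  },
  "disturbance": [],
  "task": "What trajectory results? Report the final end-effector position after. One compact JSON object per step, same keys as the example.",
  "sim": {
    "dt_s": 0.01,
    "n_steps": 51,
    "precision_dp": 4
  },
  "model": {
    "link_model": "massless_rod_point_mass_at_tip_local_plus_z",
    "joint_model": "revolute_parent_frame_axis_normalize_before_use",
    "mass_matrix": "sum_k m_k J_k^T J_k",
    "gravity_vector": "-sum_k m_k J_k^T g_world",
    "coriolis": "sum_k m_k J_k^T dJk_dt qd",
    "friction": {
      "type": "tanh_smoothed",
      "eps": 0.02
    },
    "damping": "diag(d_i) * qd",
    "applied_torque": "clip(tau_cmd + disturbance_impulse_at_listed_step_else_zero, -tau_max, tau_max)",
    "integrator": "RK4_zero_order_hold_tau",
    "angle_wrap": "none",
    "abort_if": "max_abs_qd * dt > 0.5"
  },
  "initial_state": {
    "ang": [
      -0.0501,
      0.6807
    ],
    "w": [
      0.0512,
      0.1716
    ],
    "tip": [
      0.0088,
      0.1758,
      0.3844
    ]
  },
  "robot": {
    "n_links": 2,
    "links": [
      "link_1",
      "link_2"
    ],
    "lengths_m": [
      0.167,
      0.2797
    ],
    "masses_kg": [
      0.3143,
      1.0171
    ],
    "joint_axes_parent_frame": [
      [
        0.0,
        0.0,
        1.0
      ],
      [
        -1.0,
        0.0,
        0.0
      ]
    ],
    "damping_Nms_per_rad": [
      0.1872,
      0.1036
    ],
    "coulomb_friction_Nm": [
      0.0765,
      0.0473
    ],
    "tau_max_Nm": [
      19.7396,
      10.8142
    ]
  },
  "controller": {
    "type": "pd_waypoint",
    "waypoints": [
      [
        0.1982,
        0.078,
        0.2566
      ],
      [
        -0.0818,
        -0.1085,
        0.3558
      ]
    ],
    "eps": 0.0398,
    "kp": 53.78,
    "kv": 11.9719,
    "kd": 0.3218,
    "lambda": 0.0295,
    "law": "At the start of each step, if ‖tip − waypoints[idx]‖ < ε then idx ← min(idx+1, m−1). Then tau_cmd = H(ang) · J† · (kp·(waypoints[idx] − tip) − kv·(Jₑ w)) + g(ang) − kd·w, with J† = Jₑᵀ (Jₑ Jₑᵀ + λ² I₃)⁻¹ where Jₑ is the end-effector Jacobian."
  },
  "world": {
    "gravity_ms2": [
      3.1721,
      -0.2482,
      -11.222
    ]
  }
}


{"k":1,"ang":[-0.0524,0.6824],"w":[-0.5047,0.1595],"tip":[0.0092,0.1761,0.3841],"tau":[-0.9003,-2.0151]}
{"k":2,"ang":[-0.0595,0.6839],"w":[-0.9004,0.1521],"tip":[0.0105,0.1764,0.3838],"tau":[-0.6224,-2.0015]}
{"k":3,"ang":[-0.0699,0.6854],"w":[-1.1865,0.1505],"tip":[0.0124,0.1766,0.3835],"tau":[-0.4163,-1.9899]}
{"k":4,"ang":[-0.0828,0.6869],"w":[-1.392,0.1548],"tip":[0.0147,0.1768,0.3833],"tau":[-0.263,-1.982]}
{"k":5,"ang":[-0.0975,0.6885],"w":[-1.5381,0.1639],"tip":[0.0173,0.1769,0.383],"tau":[-0.1487,-1.9783]}
{"k":6,"ang":[-0.1134,0.6902],"w":[-1.6403,0.1771],"tip":[0.0202,0.1769,0.3827],"tau":[-0.0631,-1.9786]}
{"k":7,"ang":[-0.1301,0.6921],"w":[-1.7099,0.1935],"tip":[0.0232,0.177,0.3823],"tau":[0.0013,-1.9826]}
{"k":8,"ang":[-0.1475,0.6941],"w":[-1.7553,0.2122],"tip":[0.0263,0.177,0.382],"tau":[0.0499,-1.9899]}
{"k":9,"ang":[-0.1652,0.6963],"w":[-1.7828,0.2325],"tip":[0.0295,0.177,0.3816],"tau":[0.0869,-2.0]}
{"k":10,"ang":[-0.1831,0.6988],"w":[-1.7969,0.2538],"tip":[0.0328,0.1769,0.3811],"tau":[0.1153,-2.0126]}
{"k":11,"ang":[-0.2011,0.7014],"w":[-1.8009,0.2758],"tip":[0.036,0.1769,0.3807],"tau":[0.1373,-2.0274]}
{"k":12,"ang":[-0.2191,0.7043],"w":[-1.7976,0.2981],"tip":[0.0394,0.1768,0.3802],"tau":[0.1547,-2.044]}
{"k":13,"ang":[-0.237,0.7074],"w":[-1.7887,0.3203],"tip":[0.0427,0.1767,0.3796],"tau":[0.1685,-2.0621]}
{"k":14,"ang":[-0.2548,0.7107],"w":[-1.7756,0.3422],"tip":[0.046,0.1766,0.379],"tau":[0.1799,-2.0816]}
{"k":15,"ang":[-0.2725,0.7142],"w":[-1.7595,0.3637],"tip":[0.0493,0.1764,0.3783],"tau":[0.1893,-2.1022]}
{"k":16,"ang":[-0.29,0.7179],"w":[-1.7411,0.3845],"tip":[0.0526,0.1763,0.3777],"tau":[0.1974,-2.1237]}
{"k":17,"ang":[-0.3073,0.7219],"w":[-1.721,0.4046],"tip":[0.0559,0.1762,0.3769],"tau":[0.2045,-2.1461]}
{"k":18,"ang":[-0.3244,0.726],"w":[-1.6997,0.4239],"tip":[0.0592,0.176,0.3762],"tau":[0.2109,-2.169]}
{"k":19,"ang":[-0.3413,0.7304],"w":[-1.6774,0.4423],"tip":[0.0625,0.1758,0.3754],"tau":[0.2168,-2.1925]}
{"k":20,"ang":[-0.3579,0.7349],"w":[-1.6545,0.4598],"tip":[0.0657,0.1756,0.3745],"tau":[0.2224,-2.2165]}
{"k":21,"ang":[-0.3744,0.7395],"w":[-1.6312,0.4762],"tip":[0.0689,0.1754,0.3736],"tau":[0.2277,-2.2407]}
{"k":22,"ang":[-0.3906,0.7444],"w":[-1.6076,0.4917],"tip":[0.0721,0.1752,0.3727],"tau":[0.2329,-2.2652]}
{"k":23,"ang":[-0.4065,0.7494],"w":[-1.5837,0.5061],"tip":[0.0753,0.175,0.3718],"tau":[0.238,-2.2898]}
{"k":24,"ang":[-0.4222,0.7545],"w":[-1.5597,0.5195],"tip":[0.0785,0.1747,0.3708],"tau":[0.243,-2.3145]}
{"k":25,"ang":[-0.4377,0.7598],"w":[-1.5357,0.5319],"tip":[0.0817,0.1745,0.3698],"tau":[0.2479,-2.3391]}
{"k":26,"ang":[-0.4529,0.7651],"w":[-1.5117,0.5432],"tip":[0.0848,0.1742,0.3687],"tau":[0.2528,-2.3638]}
{"k":27,"ang":[-0.4679,0.7706],"w":[-1.4877,0.5535],"tip":[0.0879,0.1739,0.3677],"tau":[0.2577,-2.3883]}
{"k":28,"ang":[-0.4827,0.7762],"w":[-1.4637,0.5628],"tip":[0.091,0.1736,0.3666],"tau":[0.2626,-2.4126]}
{"k":29,"ang":[-0.4972,0.7819],"w":[-1.4399,0.5711],"tip":[0.094,0.1732,0.3655],"tau":[0.2675,-2.4367]}
{"k":30,"ang":[-0.5115,0.7876],"w":[-1.4162,0.5784],"tip":[0.097,0.1728,0.3643],"tau":[0.2724,-2.4606]}
{"k":31,"ang":[-0.5255,0.7934],"w":[-1.3926,0.5848],"tip":[0.1,0.1725,0.3632],"tau":[0.2772,-2.4842]}
{"k":32,"ang":[-0.5393,0.7993],"w":[-1.3691,0.5902],"tip":[0.103,0.172,0.362],"tau":[0.282,-2.5074]}
{"k":33,"ang":[-0.5529,0.8052],"w":[-1.3458,0.5948],"tip":[0.1059,0.1716,0.3608],"tau":[0.2868,-2.5303]}
{"k":34,"ang":[-0.5663,0.8112],"w":[-1.3227,0.5985],"tip":[0.1088,0.1712,0.3596],"tau":[0.2915,-2.5528]}
{"k":35,"ang":[-0.5794,0.8172],"w":[-1.2997,0.6013],"tip":[0.1117,0.1707,0.3584],"tau":[0.2962,-2.5749]}
{"k":36,"ang":[-0.5922,0.8232],"w":[-1.2769,0.6033],"tip":[0.1145,0.1702,0.3572],"tau":[0.3008,-2.5965]}
{"k":37,"ang":[-0.6049,0.8292],"w":[-1.2543,0.6045],"tip":[0.1173,0.1697,0.3559],"tau":[0.3053,-2.6177]}
{"k":38,"ang":[-0.6173,0.8353],"w":[-1.2319,0.605],"tip":[0.1201,0.1691,0.3547],"tau":[0.3097,-2.6384]}
{"k":39,"ang":[-0.6295,0.8413],"w":[-1.2097,0.6048],"tip":[0.1228,0.1685,0.3534],"tau":[0.314,-2.6587]}
{"k":40,"ang":[-0.6415,0.8474],"w":[-1.1876,0.6039],"tip":[0.1255,0.168,0.3521],"tau":[0.3183,-2.6784]}
{"k":41,"ang":[-0.6533,0.8534],"w":[-1.1658,0.6023],"tip":[0.1281,0.1674,0.3509],"tau":[0.3224,-2.6977]}
{"k":42,"ang":[-0.6648,0.8594],"w":[-1.1442,0.6001],"tip":[0.1307,0.1667,0.3496],"tau":[0.3264,-2.7164]}
{"k":43,"ang":[-0.6762,0.8654],"w":[-1.1228,0.5974],"tip":[0.1333,0.1661,0.3483],"tau":[0.3302,-2.7346]}
{"k":44,"ang":[-0.6873,0.8714],"w":[-1.1016,0.5941],"tip":[0.1358,0.1654,0.3471],"tau":[0.334,-2.7523]}
{"k":45,"ang":[-0.6982,0.8773],"w":[-1.0807,0.5902],"tip":[0.1383,0.1648,0.3458],"tau":[0.3376,-2.7695]}
{"k":46,"ang":[-0.7089,0.8832],"w":[-1.06,0.5859],"tip":[0.1407,0.1641,0.3445],"tau":[0.3411,-2.7862]}
{"k":47,"ang":[-0.7194,0.889],"w":[-1.0395,0.5811],"tip":[0.1431,0.1634,0.3433],"tau":[0.3444,-2.8023]}
{"k":48,"ang":[-0.7297,0.8948],"w":[-1.0192,0.5759],"tip":[0.1455,0.1626,0.342],"tau":[0.3476,-2.8179]}
{"k":49,"ang":[-0.7398,0.9005],"w":[-0.9992,0.5703],"tip":[0.1478,0.1619,0.3408],"tau":[0.3506,-2.833]}
{"k":50,"ang":[-0.7497,0.9062],"w":[-0.9795,0.5644],"tip":[0.15,0.1611,0.3395],"tau":[0.3535,-2.8477]}
{"k":51,"ang":[-0.7594,0.9118],"w":[-0.9599,0.5581],"tip":[0.1522,0.1604,0.3383]}
{"summary": "final tip position (m): 0.1522 0.1604 0.3383"}
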